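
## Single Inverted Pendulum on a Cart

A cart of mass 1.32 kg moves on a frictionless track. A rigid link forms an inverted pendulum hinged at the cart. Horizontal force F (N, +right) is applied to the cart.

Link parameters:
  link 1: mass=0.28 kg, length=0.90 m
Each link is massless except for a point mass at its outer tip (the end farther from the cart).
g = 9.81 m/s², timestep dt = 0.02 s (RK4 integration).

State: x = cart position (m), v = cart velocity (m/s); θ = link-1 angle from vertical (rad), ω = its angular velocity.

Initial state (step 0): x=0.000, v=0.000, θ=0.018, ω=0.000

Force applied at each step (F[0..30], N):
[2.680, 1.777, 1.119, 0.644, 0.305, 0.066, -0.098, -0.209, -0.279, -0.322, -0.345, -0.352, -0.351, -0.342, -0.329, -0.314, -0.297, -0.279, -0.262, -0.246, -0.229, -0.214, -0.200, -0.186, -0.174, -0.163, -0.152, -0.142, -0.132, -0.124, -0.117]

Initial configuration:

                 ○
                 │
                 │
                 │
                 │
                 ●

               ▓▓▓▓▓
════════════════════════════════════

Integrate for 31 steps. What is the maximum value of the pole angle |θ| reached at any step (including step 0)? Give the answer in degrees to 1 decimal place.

apply F[0]=+2.680 → step 1: x=0.000, v=0.040, θ=0.018, ω=-0.040
apply F[1]=+1.777 → step 2: x=0.001, v=0.066, θ=0.017, ω=-0.066
apply F[2]=+1.119 → step 3: x=0.003, v=0.082, θ=0.015, ω=-0.080
apply F[3]=+0.644 → step 4: x=0.005, v=0.092, θ=0.013, ω=-0.088
apply F[4]=+0.305 → step 5: x=0.007, v=0.096, θ=0.012, ω=-0.089
apply F[5]=+0.066 → step 6: x=0.008, v=0.096, θ=0.010, ω=-0.088
apply F[6]=-0.098 → step 7: x=0.010, v=0.094, θ=0.008, ω=-0.084
apply F[7]=-0.209 → step 8: x=0.012, v=0.091, θ=0.007, ω=-0.078
apply F[8]=-0.279 → step 9: x=0.014, v=0.086, θ=0.005, ω=-0.072
apply F[9]=-0.322 → step 10: x=0.016, v=0.081, θ=0.004, ω=-0.065
apply F[10]=-0.345 → step 11: x=0.017, v=0.076, θ=0.002, ω=-0.059
apply F[11]=-0.352 → step 12: x=0.019, v=0.071, θ=0.001, ω=-0.052
apply F[12]=-0.351 → step 13: x=0.020, v=0.065, θ=0.000, ω=-0.046
apply F[13]=-0.342 → step 14: x=0.021, v=0.060, θ=-0.001, ω=-0.040
apply F[14]=-0.329 → step 15: x=0.022, v=0.055, θ=-0.001, ω=-0.035
apply F[15]=-0.314 → step 16: x=0.024, v=0.050, θ=-0.002, ω=-0.030
apply F[16]=-0.297 → step 17: x=0.024, v=0.046, θ=-0.003, ω=-0.026
apply F[17]=-0.279 → step 18: x=0.025, v=0.042, θ=-0.003, ω=-0.022
apply F[18]=-0.262 → step 19: x=0.026, v=0.038, θ=-0.003, ω=-0.018
apply F[19]=-0.246 → step 20: x=0.027, v=0.034, θ=-0.004, ω=-0.015
apply F[20]=-0.229 → step 21: x=0.028, v=0.031, θ=-0.004, ω=-0.012
apply F[21]=-0.214 → step 22: x=0.028, v=0.028, θ=-0.004, ω=-0.010
apply F[22]=-0.200 → step 23: x=0.029, v=0.025, θ=-0.004, ω=-0.008
apply F[23]=-0.186 → step 24: x=0.029, v=0.023, θ=-0.005, ω=-0.006
apply F[24]=-0.174 → step 25: x=0.030, v=0.020, θ=-0.005, ω=-0.004
apply F[25]=-0.163 → step 26: x=0.030, v=0.018, θ=-0.005, ω=-0.002
apply F[26]=-0.152 → step 27: x=0.030, v=0.016, θ=-0.005, ω=-0.001
apply F[27]=-0.142 → step 28: x=0.031, v=0.014, θ=-0.005, ω=0.000
apply F[28]=-0.132 → step 29: x=0.031, v=0.012, θ=-0.005, ω=0.001
apply F[29]=-0.124 → step 30: x=0.031, v=0.010, θ=-0.005, ω=0.002
apply F[30]=-0.117 → step 31: x=0.031, v=0.009, θ=-0.005, ω=0.003
Max |angle| over trajectory = 0.018 rad = 1.0°.

Answer: 1.0°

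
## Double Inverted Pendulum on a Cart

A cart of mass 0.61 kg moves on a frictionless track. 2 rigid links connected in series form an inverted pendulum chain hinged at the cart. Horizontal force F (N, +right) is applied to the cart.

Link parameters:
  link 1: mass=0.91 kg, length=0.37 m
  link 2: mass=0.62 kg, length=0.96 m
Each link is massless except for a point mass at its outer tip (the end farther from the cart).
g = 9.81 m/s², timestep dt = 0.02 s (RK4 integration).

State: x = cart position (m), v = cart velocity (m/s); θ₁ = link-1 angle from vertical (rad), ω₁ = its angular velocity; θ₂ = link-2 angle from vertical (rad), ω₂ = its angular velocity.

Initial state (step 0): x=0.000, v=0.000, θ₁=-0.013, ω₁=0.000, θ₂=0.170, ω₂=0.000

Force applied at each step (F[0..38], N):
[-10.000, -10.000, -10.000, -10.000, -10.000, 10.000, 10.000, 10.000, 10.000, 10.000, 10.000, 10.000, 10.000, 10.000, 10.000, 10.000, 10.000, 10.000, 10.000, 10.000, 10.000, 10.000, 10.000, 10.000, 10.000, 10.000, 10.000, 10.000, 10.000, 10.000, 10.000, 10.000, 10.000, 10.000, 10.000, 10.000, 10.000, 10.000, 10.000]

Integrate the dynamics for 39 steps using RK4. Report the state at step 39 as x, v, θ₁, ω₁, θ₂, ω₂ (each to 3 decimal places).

apply F[0]=-10.000 → step 1: x=-0.003, v=-0.323, θ₁=-0.005, ω₁=0.804, θ₂=0.171, ω₂=0.061
apply F[1]=-10.000 → step 2: x=-0.013, v=-0.653, θ₁=0.019, ω₁=1.646, θ₂=0.172, ω₂=0.113
apply F[2]=-10.000 → step 3: x=-0.029, v=-0.995, θ₁=0.061, ω₁=2.554, θ₂=0.175, ω₂=0.148
apply F[3]=-10.000 → step 4: x=-0.053, v=-1.343, θ₁=0.122, ω₁=3.523, θ₂=0.178, ω₂=0.163
apply F[4]=-10.000 → step 5: x=-0.083, v=-1.678, θ₁=0.202, ω₁=4.499, θ₂=0.181, ω₂=0.164
apply F[5]=+10.000 → step 6: x=-0.114, v=-1.423, θ₁=0.287, ω₁=3.974, θ₂=0.185, ω₂=0.151
apply F[6]=+10.000 → step 7: x=-0.140, v=-1.212, θ₁=0.363, ω₁=3.638, θ₂=0.187, ω₂=0.116
apply F[7]=+10.000 → step 8: x=-0.163, v=-1.033, θ₁=0.433, ω₁=3.455, θ₂=0.189, ω₂=0.060
apply F[8]=+10.000 → step 9: x=-0.182, v=-0.876, θ₁=0.501, ω₁=3.389, θ₂=0.190, ω₂=-0.013
apply F[9]=+10.000 → step 10: x=-0.198, v=-0.733, θ₁=0.569, ω₁=3.413, θ₂=0.188, ω₂=-0.099
apply F[10]=+10.000 → step 11: x=-0.211, v=-0.598, θ₁=0.638, ω₁=3.503, θ₂=0.186, ω₂=-0.195
apply F[11]=+10.000 → step 12: x=-0.222, v=-0.463, θ₁=0.710, ω₁=3.644, θ₂=0.181, ω₂=-0.297
apply F[12]=+10.000 → step 13: x=-0.230, v=-0.325, θ₁=0.784, ω₁=3.823, θ₂=0.174, ω₂=-0.402
apply F[13]=+10.000 → step 14: x=-0.235, v=-0.180, θ₁=0.863, ω₁=4.031, θ₂=0.165, ω₂=-0.508
apply F[14]=+10.000 → step 15: x=-0.237, v=-0.024, θ₁=0.946, ω₁=4.263, θ₂=0.153, ω₂=-0.611
apply F[15]=+10.000 → step 16: x=-0.236, v=0.145, θ₁=1.034, ω₁=4.517, θ₂=0.140, ω₂=-0.710
apply F[16]=+10.000 → step 17: x=-0.231, v=0.330, θ₁=1.127, ω₁=4.795, θ₂=0.125, ω₂=-0.801
apply F[17]=+10.000 → step 18: x=-0.222, v=0.535, θ₁=1.226, ω₁=5.101, θ₂=0.108, ω₂=-0.883
apply F[18]=+10.000 → step 19: x=-0.209, v=0.762, θ₁=1.331, ω₁=5.442, θ₂=0.090, ω₂=-0.950
apply F[19]=+10.000 → step 20: x=-0.192, v=1.017, θ₁=1.444, ω₁=5.833, θ₂=0.070, ω₂=-1.001
apply F[20]=+10.000 → step 21: x=-0.168, v=1.304, θ₁=1.565, ω₁=6.293, θ₂=0.050, ω₂=-1.029
apply F[21]=+10.000 → step 22: x=-0.139, v=1.634, θ₁=1.696, ω₁=6.854, θ₂=0.029, ω₂=-1.028
apply F[22]=+10.000 → step 23: x=-0.103, v=2.021, θ₁=1.840, ω₁=7.567, θ₂=0.009, ω₂=-0.986
apply F[23]=+10.000 → step 24: x=-0.058, v=2.493, θ₁=2.000, ω₁=8.522, θ₂=-0.010, ω₂=-0.885
apply F[24]=+10.000 → step 25: x=-0.002, v=3.100, θ₁=2.184, ω₁=9.893, θ₂=-0.026, ω₂=-0.693
apply F[25]=+10.000 → step 26: x=0.068, v=3.943, θ₁=2.401, ω₁=12.049, θ₂=-0.036, ω₂=-0.344
apply F[26]=+10.000 → step 27: x=0.159, v=5.244, θ₁=2.676, ω₁=15.816, θ₂=-0.038, ω₂=0.296
apply F[27]=+10.000 → step 28: x=0.281, v=6.939, θ₁=3.048, ω₁=21.170, θ₂=-0.022, ω₂=1.140
apply F[28]=+10.000 → step 29: x=0.419, v=6.411, θ₁=3.464, ω₁=19.033, θ₂=-0.004, ω₂=0.475
apply F[29]=+10.000 → step 30: x=0.533, v=5.120, θ₁=3.798, ω₁=14.663, θ₂=-0.006, ω₂=-0.662
apply F[30]=+10.000 → step 31: x=0.627, v=4.309, θ₁=4.064, ω₁=12.167, θ₂=-0.028, ω₂=-1.469
apply F[31]=+10.000 → step 32: x=0.708, v=3.787, θ₁=4.291, ω₁=10.746, θ₂=-0.064, ω₂=-2.076
apply F[32]=+10.000 → step 33: x=0.779, v=3.415, θ₁=4.497, ω₁=9.916, θ₂=-0.110, ω₂=-2.577
apply F[33]=+10.000 → step 34: x=0.845, v=3.118, θ₁=4.691, ω₁=9.466, θ₂=-0.166, ω₂=-3.016
apply F[34]=+10.000 → step 35: x=0.904, v=2.849, θ₁=4.878, ω₁=9.311, θ₂=-0.231, ω₂=-3.418
apply F[35]=+10.000 → step 36: x=0.959, v=2.570, θ₁=5.065, ω₁=9.428, θ₂=-0.303, ω₂=-3.796
apply F[36]=+10.000 → step 37: x=1.007, v=2.240, θ₁=5.257, ω₁=9.837, θ₂=-0.382, ω₂=-4.153
apply F[37]=+10.000 → step 38: x=1.048, v=1.814, θ₁=5.460, ω₁=10.583, θ₂=-0.469, ω₂=-4.466
apply F[38]=+10.000 → step 39: x=1.079, v=1.257, θ₁=5.682, ω₁=11.644, θ₂=-0.560, ω₂=-4.645

Answer: x=1.079, v=1.257, θ₁=5.682, ω₁=11.644, θ₂=-0.560, ω₂=-4.645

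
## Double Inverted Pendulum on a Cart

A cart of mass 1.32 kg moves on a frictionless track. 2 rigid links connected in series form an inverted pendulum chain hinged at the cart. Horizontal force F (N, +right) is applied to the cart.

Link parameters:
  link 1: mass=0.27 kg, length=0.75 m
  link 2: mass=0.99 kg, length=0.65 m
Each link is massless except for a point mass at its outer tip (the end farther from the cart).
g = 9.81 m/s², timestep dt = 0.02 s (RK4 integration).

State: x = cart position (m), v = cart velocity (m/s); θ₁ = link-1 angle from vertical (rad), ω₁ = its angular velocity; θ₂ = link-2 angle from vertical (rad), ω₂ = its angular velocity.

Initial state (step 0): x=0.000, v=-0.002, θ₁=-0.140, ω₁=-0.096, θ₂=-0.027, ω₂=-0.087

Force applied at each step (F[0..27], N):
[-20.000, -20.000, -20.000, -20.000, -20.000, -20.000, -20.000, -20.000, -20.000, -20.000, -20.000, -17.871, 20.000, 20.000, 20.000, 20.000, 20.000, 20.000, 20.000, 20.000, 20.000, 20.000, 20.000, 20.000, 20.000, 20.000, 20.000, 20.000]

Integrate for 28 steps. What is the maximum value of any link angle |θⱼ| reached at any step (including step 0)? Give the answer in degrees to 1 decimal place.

apply F[0]=-20.000 → step 1: x=-0.003, v=-0.275, θ₁=-0.140, ω₁=0.107, θ₂=-0.027, ω₂=0.093
apply F[1]=-20.000 → step 2: x=-0.011, v=-0.549, θ₁=-0.136, ω₁=0.312, θ₂=-0.023, ω₂=0.271
apply F[2]=-20.000 → step 3: x=-0.025, v=-0.825, θ₁=-0.127, ω₁=0.525, θ₂=-0.016, ω₂=0.445
apply F[3]=-20.000 → step 4: x=-0.044, v=-1.104, θ₁=-0.115, ω₁=0.750, θ₂=-0.006, ω₂=0.611
apply F[4]=-20.000 → step 5: x=-0.069, v=-1.387, θ₁=-0.097, ω₁=0.993, θ₂=0.008, ω₂=0.765
apply F[5]=-20.000 → step 6: x=-0.100, v=-1.674, θ₁=-0.075, ω₁=1.260, θ₂=0.025, ω₂=0.903
apply F[6]=-20.000 → step 7: x=-0.136, v=-1.967, θ₁=-0.047, ω₁=1.557, θ₂=0.044, ω₂=1.019
apply F[7]=-20.000 → step 8: x=-0.178, v=-2.266, θ₁=-0.012, ω₁=1.889, θ₂=0.066, ω₂=1.107
apply F[8]=-20.000 → step 9: x=-0.227, v=-2.570, θ₁=0.029, ω₁=2.259, θ₂=0.088, ω₂=1.164
apply F[9]=-20.000 → step 10: x=-0.281, v=-2.877, θ₁=0.078, ω₁=2.664, θ₂=0.112, ω₂=1.190
apply F[10]=-20.000 → step 11: x=-0.342, v=-3.182, θ₁=0.136, ω₁=3.094, θ₂=0.136, ω₂=1.194
apply F[11]=-17.871 → step 12: x=-0.408, v=-3.448, θ₁=0.202, ω₁=3.483, θ₂=0.160, ω₂=1.199
apply F[12]=+20.000 → step 13: x=-0.474, v=-3.162, θ₁=0.268, ω₁=3.196, θ₂=0.183, ω₂=1.164
apply F[13]=+20.000 → step 14: x=-0.535, v=-2.889, θ₁=0.330, ω₁=2.980, θ₂=0.206, ω₂=1.082
apply F[14]=+20.000 → step 15: x=-0.590, v=-2.629, θ₁=0.388, ω₁=2.834, θ₂=0.226, ω₂=0.950
apply F[15]=+20.000 → step 16: x=-0.640, v=-2.380, θ₁=0.444, ω₁=2.755, θ₂=0.244, ω₂=0.770
apply F[16]=+20.000 → step 17: x=-0.685, v=-2.139, θ₁=0.499, ω₁=2.734, θ₂=0.257, ω₂=0.547
apply F[17]=+20.000 → step 18: x=-0.725, v=-1.902, θ₁=0.553, ω₁=2.763, θ₂=0.265, ω₂=0.286
apply F[18]=+20.000 → step 19: x=-0.761, v=-1.667, θ₁=0.609, ω₁=2.831, θ₂=0.268, ω₂=-0.002
apply F[19]=+20.000 → step 20: x=-0.792, v=-1.431, θ₁=0.667, ω₁=2.927, θ₂=0.265, ω₂=-0.307
apply F[20]=+20.000 → step 21: x=-0.818, v=-1.190, θ₁=0.727, ω₁=3.039, θ₂=0.256, ω₂=-0.617
apply F[21]=+20.000 → step 22: x=-0.840, v=-0.944, θ₁=0.789, ω₁=3.157, θ₂=0.240, ω₂=-0.920
apply F[22]=+20.000 → step 23: x=-0.856, v=-0.692, θ₁=0.853, ω₁=3.273, θ₂=0.219, ω₂=-1.208
apply F[23]=+20.000 → step 24: x=-0.867, v=-0.432, θ₁=0.919, ω₁=3.382, θ₂=0.192, ω₂=-1.474
apply F[24]=+20.000 → step 25: x=-0.873, v=-0.167, θ₁=0.988, ω₁=3.483, θ₂=0.160, ω₂=-1.716
apply F[25]=+20.000 → step 26: x=-0.874, v=0.104, θ₁=1.059, ω₁=3.578, θ₂=0.124, ω₂=-1.933
apply F[26]=+20.000 → step 27: x=-0.869, v=0.380, θ₁=1.131, ω₁=3.667, θ₂=0.083, ω₂=-2.127
apply F[27]=+20.000 → step 28: x=-0.859, v=0.660, θ₁=1.205, ω₁=3.754, θ₂=0.039, ω₂=-2.298
Max |angle| over trajectory = 1.205 rad = 69.1°.

Answer: 69.1°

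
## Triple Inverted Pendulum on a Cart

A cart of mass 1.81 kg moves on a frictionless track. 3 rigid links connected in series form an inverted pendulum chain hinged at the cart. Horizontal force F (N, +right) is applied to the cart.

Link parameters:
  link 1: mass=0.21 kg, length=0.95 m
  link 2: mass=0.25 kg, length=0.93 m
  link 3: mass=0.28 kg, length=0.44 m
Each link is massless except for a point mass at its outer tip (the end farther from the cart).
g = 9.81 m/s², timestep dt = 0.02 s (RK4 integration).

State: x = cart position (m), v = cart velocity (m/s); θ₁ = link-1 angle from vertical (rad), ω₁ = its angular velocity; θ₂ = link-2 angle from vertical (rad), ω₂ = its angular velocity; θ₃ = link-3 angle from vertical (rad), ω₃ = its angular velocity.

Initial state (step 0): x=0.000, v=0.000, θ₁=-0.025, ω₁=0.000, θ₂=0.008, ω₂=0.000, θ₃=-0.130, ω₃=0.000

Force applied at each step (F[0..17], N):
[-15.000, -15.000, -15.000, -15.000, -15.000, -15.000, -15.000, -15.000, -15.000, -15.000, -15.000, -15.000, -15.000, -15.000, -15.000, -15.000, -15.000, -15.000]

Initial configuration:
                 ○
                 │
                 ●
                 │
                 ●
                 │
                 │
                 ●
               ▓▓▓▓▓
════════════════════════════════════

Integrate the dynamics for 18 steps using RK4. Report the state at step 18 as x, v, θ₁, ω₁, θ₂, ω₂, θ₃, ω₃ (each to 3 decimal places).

apply F[0]=-15.000 → step 1: x=-0.002, v=-0.164, θ₁=-0.023, ω₁=0.150, θ₂=0.009, ω₂=0.056, θ₃=-0.131, ω₃=-0.130
apply F[1]=-15.000 → step 2: x=-0.007, v=-0.328, θ₁=-0.019, ω₁=0.303, θ₂=0.010, ω₂=0.112, θ₃=-0.135, ω₃=-0.262
apply F[2]=-15.000 → step 3: x=-0.015, v=-0.492, θ₁=-0.011, ω₁=0.459, θ₂=0.013, ω₂=0.165, θ₃=-0.142, ω₃=-0.399
apply F[3]=-15.000 → step 4: x=-0.026, v=-0.658, θ₁=-0.001, ω₁=0.621, θ₂=0.017, ω₂=0.215, θ₃=-0.151, ω₃=-0.541
apply F[4]=-15.000 → step 5: x=-0.041, v=-0.824, θ₁=0.014, ω₁=0.792, θ₂=0.022, ω₂=0.260, θ₃=-0.164, ω₃=-0.690
apply F[5]=-15.000 → step 6: x=-0.059, v=-0.991, θ₁=0.031, ω₁=0.971, θ₂=0.027, ω₂=0.299, θ₃=-0.179, ω₃=-0.846
apply F[6]=-15.000 → step 7: x=-0.081, v=-1.159, θ₁=0.052, ω₁=1.161, θ₂=0.034, ω₂=0.331, θ₃=-0.197, ω₃=-1.006
apply F[7]=-15.000 → step 8: x=-0.106, v=-1.329, θ₁=0.078, ω₁=1.363, θ₂=0.040, ω₂=0.353, θ₃=-0.219, ω₃=-1.166
apply F[8]=-15.000 → step 9: x=-0.134, v=-1.499, θ₁=0.107, ω₁=1.575, θ₂=0.048, ω₂=0.366, θ₃=-0.244, ω₃=-1.322
apply F[9]=-15.000 → step 10: x=-0.166, v=-1.670, θ₁=0.141, ω₁=1.798, θ₂=0.055, ω₂=0.369, θ₃=-0.272, ω₃=-1.463
apply F[10]=-15.000 → step 11: x=-0.201, v=-1.841, θ₁=0.179, ω₁=2.027, θ₂=0.062, ω₂=0.363, θ₃=-0.302, ω₃=-1.581
apply F[11]=-15.000 → step 12: x=-0.239, v=-2.011, θ₁=0.222, ω₁=2.260, θ₂=0.069, ω₂=0.351, θ₃=-0.335, ω₃=-1.666
apply F[12]=-15.000 → step 13: x=-0.281, v=-2.180, θ₁=0.269, ω₁=2.492, θ₂=0.076, ω₂=0.337, θ₃=-0.369, ω₃=-1.709
apply F[13]=-15.000 → step 14: x=-0.326, v=-2.345, θ₁=0.322, ω₁=2.717, θ₂=0.083, ω₂=0.329, θ₃=-0.403, ω₃=-1.702
apply F[14]=-15.000 → step 15: x=-0.375, v=-2.508, θ₁=0.378, ω₁=2.931, θ₂=0.090, ω₂=0.333, θ₃=-0.436, ω₃=-1.644
apply F[15]=-15.000 → step 16: x=-0.427, v=-2.666, θ₁=0.439, ω₁=3.130, θ₂=0.096, ω₂=0.357, θ₃=-0.468, ω₃=-1.536
apply F[16]=-15.000 → step 17: x=-0.482, v=-2.820, θ₁=0.503, ω₁=3.312, θ₂=0.104, ω₂=0.408, θ₃=-0.498, ω₃=-1.382
apply F[17]=-15.000 → step 18: x=-0.539, v=-2.969, θ₁=0.571, ω₁=3.476, θ₂=0.113, ω₂=0.492, θ₃=-0.523, ω₃=-1.189

Answer: x=-0.539, v=-2.969, θ₁=0.571, ω₁=3.476, θ₂=0.113, ω₂=0.492, θ₃=-0.523, ω₃=-1.189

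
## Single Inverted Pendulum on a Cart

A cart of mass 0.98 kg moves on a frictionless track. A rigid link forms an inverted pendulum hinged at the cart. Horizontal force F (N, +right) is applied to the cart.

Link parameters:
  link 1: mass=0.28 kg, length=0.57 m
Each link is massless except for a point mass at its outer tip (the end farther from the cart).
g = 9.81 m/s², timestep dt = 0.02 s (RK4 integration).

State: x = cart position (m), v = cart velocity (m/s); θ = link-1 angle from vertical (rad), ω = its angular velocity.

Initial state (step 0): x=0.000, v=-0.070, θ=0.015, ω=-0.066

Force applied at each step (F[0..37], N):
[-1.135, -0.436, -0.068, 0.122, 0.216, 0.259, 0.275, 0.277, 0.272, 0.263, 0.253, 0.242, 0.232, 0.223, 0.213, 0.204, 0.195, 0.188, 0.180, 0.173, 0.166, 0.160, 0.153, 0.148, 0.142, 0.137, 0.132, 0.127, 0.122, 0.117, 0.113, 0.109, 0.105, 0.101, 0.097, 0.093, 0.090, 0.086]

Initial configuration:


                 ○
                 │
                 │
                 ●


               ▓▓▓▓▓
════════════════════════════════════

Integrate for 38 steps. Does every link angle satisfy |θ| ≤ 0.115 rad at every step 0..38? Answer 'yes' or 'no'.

Answer: yes

Derivation:
apply F[0]=-1.135 → step 1: x=-0.002, v=-0.094, θ=0.014, ω=-0.019
apply F[1]=-0.436 → step 2: x=-0.004, v=-0.104, θ=0.014, ω=0.003
apply F[2]=-0.068 → step 3: x=-0.006, v=-0.106, θ=0.014, ω=0.012
apply F[3]=+0.122 → step 4: x=-0.008, v=-0.104, θ=0.014, ω=0.013
apply F[4]=+0.216 → step 5: x=-0.010, v=-0.101, θ=0.015, ω=0.012
apply F[5]=+0.259 → step 6: x=-0.012, v=-0.096, θ=0.015, ω=0.009
apply F[6]=+0.275 → step 7: x=-0.014, v=-0.091, θ=0.015, ω=0.006
apply F[7]=+0.277 → step 8: x=-0.015, v=-0.087, θ=0.015, ω=0.003
apply F[8]=+0.272 → step 9: x=-0.017, v=-0.082, θ=0.015, ω=-0.000
apply F[9]=+0.263 → step 10: x=-0.019, v=-0.077, θ=0.015, ω=-0.003
apply F[10]=+0.253 → step 11: x=-0.020, v=-0.073, θ=0.015, ω=-0.005
apply F[11]=+0.242 → step 12: x=-0.022, v=-0.069, θ=0.015, ω=-0.007
apply F[12]=+0.232 → step 13: x=-0.023, v=-0.065, θ=0.015, ω=-0.009
apply F[13]=+0.223 → step 14: x=-0.024, v=-0.061, θ=0.015, ω=-0.011
apply F[14]=+0.213 → step 15: x=-0.025, v=-0.058, θ=0.014, ω=-0.012
apply F[15]=+0.204 → step 16: x=-0.027, v=-0.054, θ=0.014, ω=-0.013
apply F[16]=+0.195 → step 17: x=-0.028, v=-0.051, θ=0.014, ω=-0.014
apply F[17]=+0.188 → step 18: x=-0.029, v=-0.048, θ=0.014, ω=-0.014
apply F[18]=+0.180 → step 19: x=-0.030, v=-0.045, θ=0.013, ω=-0.015
apply F[19]=+0.173 → step 20: x=-0.030, v=-0.042, θ=0.013, ω=-0.015
apply F[20]=+0.166 → step 21: x=-0.031, v=-0.040, θ=0.013, ω=-0.016
apply F[21]=+0.160 → step 22: x=-0.032, v=-0.037, θ=0.012, ω=-0.016
apply F[22]=+0.153 → step 23: x=-0.033, v=-0.035, θ=0.012, ω=-0.016
apply F[23]=+0.148 → step 24: x=-0.033, v=-0.032, θ=0.012, ω=-0.016
apply F[24]=+0.142 → step 25: x=-0.034, v=-0.030, θ=0.011, ω=-0.016
apply F[25]=+0.137 → step 26: x=-0.035, v=-0.028, θ=0.011, ω=-0.016
apply F[26]=+0.132 → step 27: x=-0.035, v=-0.026, θ=0.011, ω=-0.016
apply F[27]=+0.127 → step 28: x=-0.036, v=-0.024, θ=0.010, ω=-0.016
apply F[28]=+0.122 → step 29: x=-0.036, v=-0.022, θ=0.010, ω=-0.015
apply F[29]=+0.117 → step 30: x=-0.037, v=-0.020, θ=0.010, ω=-0.015
apply F[30]=+0.113 → step 31: x=-0.037, v=-0.018, θ=0.009, ω=-0.015
apply F[31]=+0.109 → step 32: x=-0.037, v=-0.017, θ=0.009, ω=-0.015
apply F[32]=+0.105 → step 33: x=-0.038, v=-0.015, θ=0.009, ω=-0.015
apply F[33]=+0.101 → step 34: x=-0.038, v=-0.013, θ=0.009, ω=-0.014
apply F[34]=+0.097 → step 35: x=-0.038, v=-0.012, θ=0.008, ω=-0.014
apply F[35]=+0.093 → step 36: x=-0.038, v=-0.010, θ=0.008, ω=-0.014
apply F[36]=+0.090 → step 37: x=-0.039, v=-0.009, θ=0.008, ω=-0.013
apply F[37]=+0.086 → step 38: x=-0.039, v=-0.008, θ=0.008, ω=-0.013
Max |angle| over trajectory = 0.015 rad; bound = 0.115 → within bound.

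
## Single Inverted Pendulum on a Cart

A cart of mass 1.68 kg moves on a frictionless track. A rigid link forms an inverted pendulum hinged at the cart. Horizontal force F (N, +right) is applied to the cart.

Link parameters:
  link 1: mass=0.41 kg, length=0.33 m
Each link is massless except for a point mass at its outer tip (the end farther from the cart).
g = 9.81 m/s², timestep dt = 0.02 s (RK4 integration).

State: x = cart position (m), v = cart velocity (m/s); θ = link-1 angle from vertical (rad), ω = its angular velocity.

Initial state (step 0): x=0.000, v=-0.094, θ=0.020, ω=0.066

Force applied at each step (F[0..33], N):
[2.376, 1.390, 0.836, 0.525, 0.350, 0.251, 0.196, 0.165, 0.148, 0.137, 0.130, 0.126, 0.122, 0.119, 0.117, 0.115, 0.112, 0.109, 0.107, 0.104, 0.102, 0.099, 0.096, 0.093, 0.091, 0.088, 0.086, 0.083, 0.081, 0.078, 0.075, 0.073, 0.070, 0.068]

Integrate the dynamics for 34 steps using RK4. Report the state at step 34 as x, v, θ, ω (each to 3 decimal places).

apply F[0]=+2.376 → step 1: x=-0.002, v=-0.067, θ=0.021, ω=-0.005
apply F[1]=+1.390 → step 2: x=-0.003, v=-0.051, θ=0.020, ω=-0.040
apply F[2]=+0.836 → step 3: x=-0.004, v=-0.042, θ=0.019, ω=-0.055
apply F[3]=+0.525 → step 4: x=-0.005, v=-0.037, θ=0.018, ω=-0.060
apply F[4]=+0.350 → step 5: x=-0.005, v=-0.033, θ=0.017, ω=-0.060
apply F[5]=+0.251 → step 6: x=-0.006, v=-0.031, θ=0.016, ω=-0.057
apply F[6]=+0.196 → step 7: x=-0.006, v=-0.030, θ=0.015, ω=-0.053
apply F[7]=+0.165 → step 8: x=-0.007, v=-0.028, θ=0.014, ω=-0.048
apply F[8]=+0.148 → step 9: x=-0.008, v=-0.027, θ=0.013, ω=-0.044
apply F[9]=+0.137 → step 10: x=-0.008, v=-0.026, θ=0.012, ω=-0.040
apply F[10]=+0.130 → step 11: x=-0.009, v=-0.025, θ=0.011, ω=-0.036
apply F[11]=+0.126 → step 12: x=-0.009, v=-0.024, θ=0.010, ω=-0.033
apply F[12]=+0.122 → step 13: x=-0.010, v=-0.023, θ=0.010, ω=-0.030
apply F[13]=+0.119 → step 14: x=-0.010, v=-0.022, θ=0.009, ω=-0.027
apply F[14]=+0.117 → step 15: x=-0.011, v=-0.021, θ=0.009, ω=-0.025
apply F[15]=+0.115 → step 16: x=-0.011, v=-0.020, θ=0.008, ω=-0.023
apply F[16]=+0.112 → step 17: x=-0.011, v=-0.019, θ=0.008, ω=-0.021
apply F[17]=+0.109 → step 18: x=-0.012, v=-0.018, θ=0.007, ω=-0.019
apply F[18]=+0.107 → step 19: x=-0.012, v=-0.017, θ=0.007, ω=-0.018
apply F[19]=+0.104 → step 20: x=-0.012, v=-0.017, θ=0.007, ω=-0.016
apply F[20]=+0.102 → step 21: x=-0.013, v=-0.016, θ=0.006, ω=-0.015
apply F[21]=+0.099 → step 22: x=-0.013, v=-0.015, θ=0.006, ω=-0.014
apply F[22]=+0.096 → step 23: x=-0.013, v=-0.014, θ=0.006, ω=-0.013
apply F[23]=+0.093 → step 24: x=-0.014, v=-0.013, θ=0.006, ω=-0.012
apply F[24]=+0.091 → step 25: x=-0.014, v=-0.012, θ=0.005, ω=-0.011
apply F[25]=+0.088 → step 26: x=-0.014, v=-0.011, θ=0.005, ω=-0.011
apply F[26]=+0.086 → step 27: x=-0.014, v=-0.011, θ=0.005, ω=-0.010
apply F[27]=+0.083 → step 28: x=-0.014, v=-0.010, θ=0.005, ω=-0.010
apply F[28]=+0.081 → step 29: x=-0.015, v=-0.009, θ=0.005, ω=-0.009
apply F[29]=+0.078 → step 30: x=-0.015, v=-0.008, θ=0.004, ω=-0.009
apply F[30]=+0.075 → step 31: x=-0.015, v=-0.008, θ=0.004, ω=-0.008
apply F[31]=+0.073 → step 32: x=-0.015, v=-0.007, θ=0.004, ω=-0.008
apply F[32]=+0.070 → step 33: x=-0.015, v=-0.006, θ=0.004, ω=-0.008
apply F[33]=+0.068 → step 34: x=-0.015, v=-0.006, θ=0.004, ω=-0.007

Answer: x=-0.015, v=-0.006, θ=0.004, ω=-0.007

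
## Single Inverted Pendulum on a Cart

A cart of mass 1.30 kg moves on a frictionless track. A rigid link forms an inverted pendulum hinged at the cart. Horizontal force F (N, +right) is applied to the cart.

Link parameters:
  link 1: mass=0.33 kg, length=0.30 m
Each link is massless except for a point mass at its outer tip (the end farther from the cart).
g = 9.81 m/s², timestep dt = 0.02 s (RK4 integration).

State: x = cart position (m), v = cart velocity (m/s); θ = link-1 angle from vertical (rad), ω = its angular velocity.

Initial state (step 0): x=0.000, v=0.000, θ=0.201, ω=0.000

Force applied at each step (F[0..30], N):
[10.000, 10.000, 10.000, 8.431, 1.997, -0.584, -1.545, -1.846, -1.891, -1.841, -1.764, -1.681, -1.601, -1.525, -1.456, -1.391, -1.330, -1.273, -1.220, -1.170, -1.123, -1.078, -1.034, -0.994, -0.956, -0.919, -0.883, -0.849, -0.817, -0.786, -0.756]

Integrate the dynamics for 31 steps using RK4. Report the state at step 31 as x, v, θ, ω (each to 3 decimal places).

Answer: x=0.185, v=0.097, θ=-0.042, ω=0.042

Derivation:
apply F[0]=+10.000 → step 1: x=0.001, v=0.143, θ=0.198, ω=-0.336
apply F[1]=+10.000 → step 2: x=0.006, v=0.286, θ=0.187, ω=-0.679
apply F[2]=+10.000 → step 3: x=0.013, v=0.430, θ=0.170, ω=-1.035
apply F[3]=+8.431 → step 4: x=0.023, v=0.552, θ=0.147, ω=-1.332
apply F[4]=+1.997 → step 5: x=0.034, v=0.576, θ=0.120, ω=-1.325
apply F[5]=-0.584 → step 6: x=0.045, v=0.562, θ=0.095, ω=-1.209
apply F[6]=-1.545 → step 7: x=0.056, v=0.534, θ=0.072, ω=-1.062
apply F[7]=-1.846 → step 8: x=0.067, v=0.503, θ=0.052, ω=-0.917
apply F[8]=-1.891 → step 9: x=0.076, v=0.472, θ=0.035, ω=-0.785
apply F[9]=-1.841 → step 10: x=0.086, v=0.442, θ=0.021, ω=-0.668
apply F[10]=-1.764 → step 11: x=0.094, v=0.414, θ=0.009, ω=-0.565
apply F[11]=-1.681 → step 12: x=0.102, v=0.388, θ=-0.002, ω=-0.476
apply F[12]=-1.601 → step 13: x=0.110, v=0.364, θ=-0.011, ω=-0.399
apply F[13]=-1.525 → step 14: x=0.117, v=0.341, θ=-0.018, ω=-0.333
apply F[14]=-1.456 → step 15: x=0.123, v=0.320, θ=-0.024, ω=-0.275
apply F[15]=-1.391 → step 16: x=0.129, v=0.300, θ=-0.029, ω=-0.226
apply F[16]=-1.330 → step 17: x=0.135, v=0.281, θ=-0.033, ω=-0.183
apply F[17]=-1.273 → step 18: x=0.141, v=0.263, θ=-0.036, ω=-0.146
apply F[18]=-1.220 → step 19: x=0.146, v=0.246, θ=-0.039, ω=-0.115
apply F[19]=-1.170 → step 20: x=0.151, v=0.230, θ=-0.041, ω=-0.087
apply F[20]=-1.123 → step 21: x=0.155, v=0.215, θ=-0.042, ω=-0.064
apply F[21]=-1.078 → step 22: x=0.159, v=0.200, θ=-0.043, ω=-0.044
apply F[22]=-1.034 → step 23: x=0.163, v=0.187, θ=-0.044, ω=-0.027
apply F[23]=-0.994 → step 24: x=0.167, v=0.174, θ=-0.045, ω=-0.013
apply F[24]=-0.956 → step 25: x=0.170, v=0.161, θ=-0.045, ω=-0.000
apply F[25]=-0.919 → step 26: x=0.173, v=0.149, θ=-0.045, ω=0.010
apply F[26]=-0.883 → step 27: x=0.176, v=0.138, θ=-0.044, ω=0.019
apply F[27]=-0.849 → step 28: x=0.179, v=0.127, θ=-0.044, ω=0.026
apply F[28]=-0.817 → step 29: x=0.181, v=0.117, θ=-0.043, ω=0.033
apply F[29]=-0.786 → step 30: x=0.183, v=0.107, θ=-0.043, ω=0.038
apply F[30]=-0.756 → step 31: x=0.185, v=0.097, θ=-0.042, ω=0.042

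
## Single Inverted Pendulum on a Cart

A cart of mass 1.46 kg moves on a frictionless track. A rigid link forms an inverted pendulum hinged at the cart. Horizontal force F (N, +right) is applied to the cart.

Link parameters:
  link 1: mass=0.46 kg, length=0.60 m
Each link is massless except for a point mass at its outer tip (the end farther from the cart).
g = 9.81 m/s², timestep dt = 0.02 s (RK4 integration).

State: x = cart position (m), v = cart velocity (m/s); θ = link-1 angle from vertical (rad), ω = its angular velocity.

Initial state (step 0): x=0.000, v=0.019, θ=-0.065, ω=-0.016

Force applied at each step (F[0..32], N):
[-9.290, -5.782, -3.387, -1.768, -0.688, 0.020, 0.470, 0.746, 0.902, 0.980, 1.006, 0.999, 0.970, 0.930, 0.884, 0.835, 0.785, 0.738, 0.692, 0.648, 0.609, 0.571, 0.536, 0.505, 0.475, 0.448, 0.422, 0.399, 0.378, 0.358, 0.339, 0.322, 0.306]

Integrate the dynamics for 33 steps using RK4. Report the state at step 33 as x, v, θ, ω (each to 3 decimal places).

Answer: x=-0.080, v=-0.019, θ=0.013, ω=-0.013

Derivation:
apply F[0]=-9.290 → step 1: x=-0.001, v=-0.104, θ=-0.063, ω=0.168
apply F[1]=-5.782 → step 2: x=-0.004, v=-0.179, θ=-0.059, ω=0.273
apply F[2]=-3.387 → step 3: x=-0.008, v=-0.222, θ=-0.053, ω=0.326
apply F[3]=-1.768 → step 4: x=-0.012, v=-0.244, θ=-0.046, ω=0.345
apply F[4]=-0.688 → step 5: x=-0.017, v=-0.250, θ=-0.040, ω=0.342
apply F[5]=+0.020 → step 6: x=-0.022, v=-0.248, θ=-0.033, ω=0.326
apply F[6]=+0.470 → step 7: x=-0.027, v=-0.240, θ=-0.027, ω=0.303
apply F[7]=+0.746 → step 8: x=-0.032, v=-0.228, θ=-0.021, ω=0.276
apply F[8]=+0.902 → step 9: x=-0.036, v=-0.214, θ=-0.016, ω=0.247
apply F[9]=+0.980 → step 10: x=-0.040, v=-0.200, θ=-0.011, ω=0.219
apply F[10]=+1.006 → step 11: x=-0.044, v=-0.186, θ=-0.007, ω=0.192
apply F[11]=+0.999 → step 12: x=-0.048, v=-0.172, θ=-0.003, ω=0.167
apply F[12]=+0.970 → step 13: x=-0.051, v=-0.158, θ=-0.000, ω=0.145
apply F[13]=+0.930 → step 14: x=-0.054, v=-0.146, θ=0.003, ω=0.124
apply F[14]=+0.884 → step 15: x=-0.057, v=-0.134, θ=0.005, ω=0.105
apply F[15]=+0.835 → step 16: x=-0.060, v=-0.123, θ=0.007, ω=0.089
apply F[16]=+0.785 → step 17: x=-0.062, v=-0.113, θ=0.008, ω=0.074
apply F[17]=+0.738 → step 18: x=-0.064, v=-0.103, θ=0.010, ω=0.061
apply F[18]=+0.692 → step 19: x=-0.066, v=-0.094, θ=0.011, ω=0.050
apply F[19]=+0.648 → step 20: x=-0.068, v=-0.086, θ=0.012, ω=0.040
apply F[20]=+0.609 → step 21: x=-0.069, v=-0.078, θ=0.013, ω=0.032
apply F[21]=+0.571 → step 22: x=-0.071, v=-0.071, θ=0.013, ω=0.024
apply F[22]=+0.536 → step 23: x=-0.072, v=-0.065, θ=0.014, ω=0.018
apply F[23]=+0.505 → step 24: x=-0.074, v=-0.059, θ=0.014, ω=0.012
apply F[24]=+0.475 → step 25: x=-0.075, v=-0.053, θ=0.014, ω=0.007
apply F[25]=+0.448 → step 26: x=-0.076, v=-0.048, θ=0.014, ω=0.003
apply F[26]=+0.422 → step 27: x=-0.077, v=-0.043, θ=0.014, ω=-0.001
apply F[27]=+0.399 → step 28: x=-0.077, v=-0.038, θ=0.014, ω=-0.004
apply F[28]=+0.378 → step 29: x=-0.078, v=-0.034, θ=0.014, ω=-0.006
apply F[29]=+0.358 → step 30: x=-0.079, v=-0.030, θ=0.014, ω=-0.009
apply F[30]=+0.339 → step 31: x=-0.079, v=-0.026, θ=0.014, ω=-0.010
apply F[31]=+0.322 → step 32: x=-0.080, v=-0.023, θ=0.013, ω=-0.012
apply F[32]=+0.306 → step 33: x=-0.080, v=-0.019, θ=0.013, ω=-0.013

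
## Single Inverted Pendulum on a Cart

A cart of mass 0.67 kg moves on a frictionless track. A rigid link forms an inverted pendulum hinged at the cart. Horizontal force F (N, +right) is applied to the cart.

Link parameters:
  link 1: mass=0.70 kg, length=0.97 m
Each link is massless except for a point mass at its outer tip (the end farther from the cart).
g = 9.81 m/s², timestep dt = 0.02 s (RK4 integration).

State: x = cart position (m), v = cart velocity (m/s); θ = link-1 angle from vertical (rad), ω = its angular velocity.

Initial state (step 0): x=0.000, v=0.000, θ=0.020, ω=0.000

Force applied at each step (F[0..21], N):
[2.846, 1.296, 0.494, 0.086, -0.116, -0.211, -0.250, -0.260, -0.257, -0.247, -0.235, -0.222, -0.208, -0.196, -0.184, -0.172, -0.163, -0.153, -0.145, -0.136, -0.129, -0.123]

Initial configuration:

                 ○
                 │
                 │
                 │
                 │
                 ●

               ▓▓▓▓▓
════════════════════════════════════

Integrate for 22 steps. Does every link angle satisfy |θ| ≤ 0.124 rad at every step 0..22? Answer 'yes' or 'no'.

Answer: yes

Derivation:
apply F[0]=+2.846 → step 1: x=0.001, v=0.081, θ=0.019, ω=-0.079
apply F[1]=+1.296 → step 2: x=0.003, v=0.116, θ=0.017, ω=-0.112
apply F[2]=+0.494 → step 3: x=0.005, v=0.127, θ=0.015, ω=-0.120
apply F[3]=+0.086 → step 4: x=0.008, v=0.127, θ=0.013, ω=-0.117
apply F[4]=-0.116 → step 5: x=0.010, v=0.121, θ=0.010, ω=-0.109
apply F[5]=-0.211 → step 6: x=0.013, v=0.113, θ=0.008, ω=-0.098
apply F[6]=-0.250 → step 7: x=0.015, v=0.104, θ=0.006, ω=-0.088
apply F[7]=-0.260 → step 8: x=0.017, v=0.095, θ=0.005, ω=-0.077
apply F[8]=-0.257 → step 9: x=0.019, v=0.087, θ=0.003, ω=-0.068
apply F[9]=-0.247 → step 10: x=0.020, v=0.079, θ=0.002, ω=-0.059
apply F[10]=-0.235 → step 11: x=0.022, v=0.071, θ=0.001, ω=-0.051
apply F[11]=-0.222 → step 12: x=0.023, v=0.065, θ=-0.000, ω=-0.044
apply F[12]=-0.208 → step 13: x=0.024, v=0.059, θ=-0.001, ω=-0.038
apply F[13]=-0.196 → step 14: x=0.025, v=0.053, θ=-0.002, ω=-0.033
apply F[14]=-0.184 → step 15: x=0.026, v=0.048, θ=-0.002, ω=-0.028
apply F[15]=-0.172 → step 16: x=0.027, v=0.043, θ=-0.003, ω=-0.023
apply F[16]=-0.163 → step 17: x=0.028, v=0.039, θ=-0.003, ω=-0.020
apply F[17]=-0.153 → step 18: x=0.029, v=0.035, θ=-0.003, ω=-0.016
apply F[18]=-0.145 → step 19: x=0.030, v=0.031, θ=-0.004, ω=-0.013
apply F[19]=-0.136 → step 20: x=0.030, v=0.028, θ=-0.004, ω=-0.011
apply F[20]=-0.129 → step 21: x=0.031, v=0.025, θ=-0.004, ω=-0.008
apply F[21]=-0.123 → step 22: x=0.031, v=0.022, θ=-0.004, ω=-0.006
Max |angle| over trajectory = 0.020 rad; bound = 0.124 → within bound.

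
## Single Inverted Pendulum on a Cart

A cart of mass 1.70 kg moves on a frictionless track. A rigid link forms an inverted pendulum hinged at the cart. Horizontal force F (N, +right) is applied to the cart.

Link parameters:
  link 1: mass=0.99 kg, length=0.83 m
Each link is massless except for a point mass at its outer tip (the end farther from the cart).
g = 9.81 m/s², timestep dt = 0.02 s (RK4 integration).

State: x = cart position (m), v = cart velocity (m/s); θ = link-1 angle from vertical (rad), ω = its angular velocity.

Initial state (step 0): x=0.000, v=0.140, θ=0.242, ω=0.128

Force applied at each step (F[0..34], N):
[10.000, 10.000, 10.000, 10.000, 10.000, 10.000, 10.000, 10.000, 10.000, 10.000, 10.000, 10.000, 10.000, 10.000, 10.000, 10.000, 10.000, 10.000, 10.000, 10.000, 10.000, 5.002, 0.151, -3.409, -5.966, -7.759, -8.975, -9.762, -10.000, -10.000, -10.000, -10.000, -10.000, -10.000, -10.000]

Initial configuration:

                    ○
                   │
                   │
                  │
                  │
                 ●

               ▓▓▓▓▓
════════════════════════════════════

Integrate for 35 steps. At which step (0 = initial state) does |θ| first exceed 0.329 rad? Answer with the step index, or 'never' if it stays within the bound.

apply F[0]=+10.000 → step 1: x=0.004, v=0.228, θ=0.244, ω=0.082
apply F[1]=+10.000 → step 2: x=0.009, v=0.316, θ=0.245, ω=0.037
apply F[2]=+10.000 → step 3: x=0.016, v=0.403, θ=0.246, ω=-0.008
apply F[3]=+10.000 → step 4: x=0.025, v=0.491, θ=0.245, ω=-0.053
apply F[4]=+10.000 → step 5: x=0.036, v=0.579, θ=0.243, ω=-0.099
apply F[5]=+10.000 → step 6: x=0.048, v=0.667, θ=0.241, ω=-0.145
apply F[6]=+10.000 → step 7: x=0.063, v=0.756, θ=0.238, ω=-0.193
apply F[7]=+10.000 → step 8: x=0.079, v=0.845, θ=0.233, ω=-0.242
apply F[8]=+10.000 → step 9: x=0.096, v=0.934, θ=0.228, ω=-0.293
apply F[9]=+10.000 → step 10: x=0.116, v=1.025, θ=0.222, ω=-0.347
apply F[10]=+10.000 → step 11: x=0.137, v=1.116, θ=0.214, ω=-0.403
apply F[11]=+10.000 → step 12: x=0.161, v=1.209, θ=0.205, ω=-0.463
apply F[12]=+10.000 → step 13: x=0.186, v=1.302, θ=0.195, ω=-0.526
apply F[13]=+10.000 → step 14: x=0.213, v=1.397, θ=0.184, ω=-0.594
apply F[14]=+10.000 → step 15: x=0.242, v=1.494, θ=0.172, ω=-0.667
apply F[15]=+10.000 → step 16: x=0.273, v=1.592, θ=0.158, ω=-0.745
apply F[16]=+10.000 → step 17: x=0.305, v=1.693, θ=0.142, ω=-0.829
apply F[17]=+10.000 → step 18: x=0.340, v=1.795, θ=0.124, ω=-0.920
apply F[18]=+10.000 → step 19: x=0.377, v=1.900, θ=0.105, ω=-1.019
apply F[19]=+10.000 → step 20: x=0.416, v=2.007, θ=0.084, ω=-1.125
apply F[20]=+10.000 → step 21: x=0.458, v=2.118, θ=0.060, ω=-1.240
apply F[21]=+5.002 → step 22: x=0.500, v=2.172, θ=0.035, ω=-1.294
apply F[22]=+0.151 → step 23: x=0.544, v=2.171, θ=0.009, ω=-1.289
apply F[23]=-3.409 → step 24: x=0.587, v=2.132, θ=-0.016, ω=-1.242
apply F[24]=-5.966 → step 25: x=0.629, v=2.064, θ=-0.041, ω=-1.168
apply F[25]=-7.759 → step 26: x=0.669, v=1.978, θ=-0.063, ω=-1.077
apply F[26]=-8.975 → step 27: x=0.708, v=1.881, θ=-0.084, ω=-0.977
apply F[27]=-9.762 → step 28: x=0.744, v=1.776, θ=-0.102, ω=-0.873
apply F[28]=-10.000 → step 29: x=0.779, v=1.671, θ=-0.118, ω=-0.773
apply F[29]=-10.000 → step 30: x=0.811, v=1.568, θ=-0.133, ω=-0.680
apply F[30]=-10.000 → step 31: x=0.842, v=1.467, θ=-0.146, ω=-0.592
apply F[31]=-10.000 → step 32: x=0.870, v=1.367, θ=-0.157, ω=-0.509
apply F[32]=-10.000 → step 33: x=0.896, v=1.269, θ=-0.166, ω=-0.430
apply F[33]=-10.000 → step 34: x=0.921, v=1.171, θ=-0.174, ω=-0.354
apply F[34]=-10.000 → step 35: x=0.943, v=1.075, θ=-0.180, ω=-0.282
max |θ| = 0.246 ≤ 0.329 over all 36 states.

Answer: never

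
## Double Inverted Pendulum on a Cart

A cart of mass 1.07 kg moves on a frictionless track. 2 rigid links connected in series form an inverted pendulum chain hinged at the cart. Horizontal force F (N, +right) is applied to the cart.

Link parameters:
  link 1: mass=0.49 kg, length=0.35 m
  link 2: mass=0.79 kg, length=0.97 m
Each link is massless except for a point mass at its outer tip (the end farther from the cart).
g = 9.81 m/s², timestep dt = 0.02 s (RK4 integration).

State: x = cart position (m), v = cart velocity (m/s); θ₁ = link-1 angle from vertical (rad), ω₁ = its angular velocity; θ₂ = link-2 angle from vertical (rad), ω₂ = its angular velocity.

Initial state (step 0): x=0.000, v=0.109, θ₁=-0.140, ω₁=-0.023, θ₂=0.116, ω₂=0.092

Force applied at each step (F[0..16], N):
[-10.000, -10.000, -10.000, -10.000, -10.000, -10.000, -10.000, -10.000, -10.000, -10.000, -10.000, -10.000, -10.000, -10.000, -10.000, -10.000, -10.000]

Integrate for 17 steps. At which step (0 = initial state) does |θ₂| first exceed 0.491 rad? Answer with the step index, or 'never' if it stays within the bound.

apply F[0]=-10.000 → step 1: x=0.001, v=-0.045, θ₁=-0.139, ω₁=0.115, θ₂=0.119, ω₂=0.226
apply F[1]=-10.000 → step 2: x=-0.002, v=-0.201, θ₁=-0.135, ω₁=0.257, θ₂=0.125, ω₂=0.359
apply F[2]=-10.000 → step 3: x=-0.007, v=-0.357, θ₁=-0.129, ω₁=0.408, θ₂=0.134, ω₂=0.493
apply F[3]=-10.000 → step 4: x=-0.016, v=-0.516, θ₁=-0.119, ω₁=0.574, θ₂=0.145, ω₂=0.625
apply F[4]=-10.000 → step 5: x=-0.028, v=-0.678, θ₁=-0.106, ω₁=0.761, θ₂=0.159, ω₂=0.754
apply F[5]=-10.000 → step 6: x=-0.043, v=-0.844, θ₁=-0.088, ω₁=0.978, θ₂=0.175, ω₂=0.880
apply F[6]=-10.000 → step 7: x=-0.062, v=-1.015, θ₁=-0.066, ω₁=1.232, θ₂=0.194, ω₂=1.000
apply F[7]=-10.000 → step 8: x=-0.084, v=-1.192, θ₁=-0.039, ω₁=1.532, θ₂=0.215, ω₂=1.111
apply F[8]=-10.000 → step 9: x=-0.110, v=-1.375, θ₁=-0.005, ω₁=1.889, θ₂=0.238, ω₂=1.210
apply F[9]=-10.000 → step 10: x=-0.139, v=-1.564, θ₁=0.037, ω₁=2.313, θ₂=0.263, ω₂=1.293
apply F[10]=-10.000 → step 11: x=-0.172, v=-1.759, θ₁=0.088, ω₁=2.811, θ₂=0.290, ω₂=1.355
apply F[11]=-10.000 → step 12: x=-0.209, v=-1.957, θ₁=0.150, ω₁=3.385, θ₂=0.317, ω₂=1.394
apply F[12]=-10.000 → step 13: x=-0.250, v=-2.151, θ₁=0.224, ω₁=4.020, θ₂=0.345, ω₂=1.409
apply F[13]=-10.000 → step 14: x=-0.295, v=-2.333, θ₁=0.311, ω₁=4.680, θ₂=0.373, ω₂=1.406
apply F[14]=-10.000 → step 15: x=-0.344, v=-2.490, θ₁=0.411, ω₁=5.306, θ₂=0.401, ω₂=1.402
apply F[15]=-10.000 → step 16: x=-0.395, v=-2.612, θ₁=0.523, ω₁=5.836, θ₂=0.430, ω₂=1.419
apply F[16]=-10.000 → step 17: x=-0.448, v=-2.695, θ₁=0.644, ω₁=6.233, θ₂=0.458, ω₂=1.478
max |θ₂| = 0.458 ≤ 0.491 over all 18 states.

Answer: never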